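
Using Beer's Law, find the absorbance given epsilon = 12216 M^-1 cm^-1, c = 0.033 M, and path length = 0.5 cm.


A = epsilon * c * l
A = 12216 * 0.033 * 0.5
A = 201.564

201.564


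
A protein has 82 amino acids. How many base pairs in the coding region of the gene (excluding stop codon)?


Each amino acid = 1 codon = 3 bp
bp = 82 * 3 = 246 bp

246 bp


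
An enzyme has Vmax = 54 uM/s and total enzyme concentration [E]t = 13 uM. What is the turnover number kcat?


kcat = Vmax / [E]t
kcat = 54 / 13
kcat = 4.1538 s^-1

4.1538 s^-1


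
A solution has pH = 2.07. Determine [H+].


[H+] = 10^(-pH)
[H+] = 10^(-2.07)
[H+] = 0.0085 M

0.0085 M


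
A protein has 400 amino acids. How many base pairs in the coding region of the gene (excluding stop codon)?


Each amino acid = 1 codon = 3 bp
bp = 400 * 3 = 1200 bp

1200 bp


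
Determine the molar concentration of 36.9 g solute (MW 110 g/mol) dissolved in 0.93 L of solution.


C = (mass / MW) / volume
C = (36.9 / 110) / 0.93
C = 0.3607 M

0.3607 M


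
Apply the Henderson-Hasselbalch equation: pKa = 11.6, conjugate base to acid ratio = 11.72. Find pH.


pH = pKa + log10([A-]/[HA])
pH = 11.6 + log10(11.72)
pH = 12.6689

12.6689


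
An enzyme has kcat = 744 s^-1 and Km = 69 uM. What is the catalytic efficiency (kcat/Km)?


Catalytic efficiency = kcat / Km
= 744 / 69
= 10.7826 uM^-1*s^-1

10.7826 uM^-1*s^-1


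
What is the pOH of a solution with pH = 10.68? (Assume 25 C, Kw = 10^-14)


pOH = 14 - pH
pOH = 14 - 10.68
pOH = 3.32

3.32


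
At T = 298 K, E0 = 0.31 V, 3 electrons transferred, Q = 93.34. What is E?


E = E0 - (RT/nF) * ln(Q)
E = 0.31 - (8.314 * 298 / (3 * 96485)) * ln(93.34)
E = 0.2712 V

0.2712 V


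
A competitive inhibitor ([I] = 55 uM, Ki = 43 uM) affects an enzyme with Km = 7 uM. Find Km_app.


Km_app = Km * (1 + [I]/Ki)
Km_app = 7 * (1 + 55/43)
Km_app = 15.9535 uM

15.9535 uM


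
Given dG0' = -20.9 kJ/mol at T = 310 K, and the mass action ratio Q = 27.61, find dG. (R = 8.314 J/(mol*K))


dG = dG0' + RT * ln(Q) / 1000
dG = -20.9 + 8.314 * 310 * ln(27.61) / 1000
dG = -12.3479 kJ/mol

-12.3479 kJ/mol


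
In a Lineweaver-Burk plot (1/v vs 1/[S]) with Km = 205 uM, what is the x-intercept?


x-intercept = -1/Km
= -1/205
= -0.0049 1/uM

-0.0049 1/uM


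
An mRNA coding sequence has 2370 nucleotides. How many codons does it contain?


codons = nucleotides / 3
codons = 2370 / 3 = 790

790


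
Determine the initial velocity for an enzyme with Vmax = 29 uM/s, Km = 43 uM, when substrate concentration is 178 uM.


v = Vmax * [S] / (Km + [S])
v = 29 * 178 / (43 + 178)
v = 23.3575 uM/s

23.3575 uM/s


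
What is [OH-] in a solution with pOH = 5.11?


[OH-] = 10^(-pOH)
[OH-] = 10^(-5.11)
[OH-] = 7.762e-06 M

7.762e-06 M


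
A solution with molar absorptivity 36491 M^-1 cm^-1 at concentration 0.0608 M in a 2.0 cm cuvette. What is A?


A = epsilon * c * l
A = 36491 * 0.0608 * 2.0
A = 4437.3056

4437.3056


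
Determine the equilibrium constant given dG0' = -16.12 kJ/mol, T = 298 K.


Keq = exp(-dG0 * 1000 / (R * T))
Keq = exp(-(-16.12) * 1000 / (8.314 * 298))
Keq = 669.3921

669.3921


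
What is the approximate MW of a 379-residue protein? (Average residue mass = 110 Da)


MW = n_residues * 110 Da
MW = 379 * 110
MW = 41690 Da

41690 Da


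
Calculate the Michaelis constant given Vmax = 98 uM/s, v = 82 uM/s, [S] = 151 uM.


Km = [S] * (Vmax - v) / v
Km = 151 * (98 - 82) / 82
Km = 29.4634 uM

29.4634 uM


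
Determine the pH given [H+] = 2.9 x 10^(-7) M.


pH = -log10([H+])
pH = -log10(2.9 x 10^(-7))
pH = 6.5376

6.5376


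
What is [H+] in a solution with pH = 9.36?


[H+] = 10^(-pH)
[H+] = 10^(-9.36)
[H+] = 4.365e-10 M

4.365e-10 M


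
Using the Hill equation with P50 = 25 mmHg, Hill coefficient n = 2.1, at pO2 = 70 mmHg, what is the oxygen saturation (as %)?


Y = pO2^n / (P50^n + pO2^n)
Y = 70^2.1 / (25^2.1 + 70^2.1)
Y = 89.68%

89.68%


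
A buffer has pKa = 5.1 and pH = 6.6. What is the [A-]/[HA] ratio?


[A-]/[HA] = 10^(pH - pKa)
= 10^(6.6 - 5.1)
= 31.6228

31.6228


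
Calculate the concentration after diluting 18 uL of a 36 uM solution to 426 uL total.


C2 = C1 * V1 / V2
C2 = 36 * 18 / 426
C2 = 1.5211 uM

1.5211 uM


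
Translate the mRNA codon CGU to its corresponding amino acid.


Standard genetic code lookup.
Codon CGU -> Arg

Arg


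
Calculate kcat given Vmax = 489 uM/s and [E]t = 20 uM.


kcat = Vmax / [E]t
kcat = 489 / 20
kcat = 24.45 s^-1

24.45 s^-1


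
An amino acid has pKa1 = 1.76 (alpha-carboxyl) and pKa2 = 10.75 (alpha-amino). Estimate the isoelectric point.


pI = (pKa1 + pKa2) / 2
pI = (1.76 + 10.75) / 2
pI = 6.255

6.255


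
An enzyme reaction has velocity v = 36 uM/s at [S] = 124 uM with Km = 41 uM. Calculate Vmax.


Vmax = v * (Km + [S]) / [S]
Vmax = 36 * (41 + 124) / 124
Vmax = 47.9032 uM/s

47.9032 uM/s


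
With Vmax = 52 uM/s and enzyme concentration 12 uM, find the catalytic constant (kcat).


kcat = Vmax / [E]t
kcat = 52 / 12
kcat = 4.3333 s^-1

4.3333 s^-1


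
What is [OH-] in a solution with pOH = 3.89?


[OH-] = 10^(-pOH)
[OH-] = 10^(-3.89)
[OH-] = 1.288e-04 M

1.288e-04 M


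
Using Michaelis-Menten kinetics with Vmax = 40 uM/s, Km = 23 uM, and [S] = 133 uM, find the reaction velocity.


v = Vmax * [S] / (Km + [S])
v = 40 * 133 / (23 + 133)
v = 34.1026 uM/s

34.1026 uM/s


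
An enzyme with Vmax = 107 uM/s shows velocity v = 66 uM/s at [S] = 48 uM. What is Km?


Km = [S] * (Vmax - v) / v
Km = 48 * (107 - 66) / 66
Km = 29.8182 uM

29.8182 uM


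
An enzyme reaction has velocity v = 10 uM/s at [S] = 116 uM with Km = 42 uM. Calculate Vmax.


Vmax = v * (Km + [S]) / [S]
Vmax = 10 * (42 + 116) / 116
Vmax = 13.6207 uM/s

13.6207 uM/s


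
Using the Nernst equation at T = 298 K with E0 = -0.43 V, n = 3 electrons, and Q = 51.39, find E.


E = E0 - (RT/nF) * ln(Q)
E = -0.43 - (8.314 * 298 / (3 * 96485)) * ln(51.39)
E = -0.4637 V

-0.4637 V


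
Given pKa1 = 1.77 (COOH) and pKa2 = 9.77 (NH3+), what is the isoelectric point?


pI = (pKa1 + pKa2) / 2
pI = (1.77 + 9.77) / 2
pI = 5.77

5.77


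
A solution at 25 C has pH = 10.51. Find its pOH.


pOH = 14 - pH
pOH = 14 - 10.51
pOH = 3.49

3.49


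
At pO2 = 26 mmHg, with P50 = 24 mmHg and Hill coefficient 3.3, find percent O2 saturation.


Y = pO2^n / (P50^n + pO2^n)
Y = 26^3.3 / (24^3.3 + 26^3.3)
Y = 56.57%

56.57%


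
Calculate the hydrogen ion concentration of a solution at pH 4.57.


[H+] = 10^(-pH)
[H+] = 10^(-4.57)
[H+] = 2.692e-05 M

2.692e-05 M


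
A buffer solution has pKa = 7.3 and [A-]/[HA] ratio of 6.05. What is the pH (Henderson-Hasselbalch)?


pH = pKa + log10([A-]/[HA])
pH = 7.3 + log10(6.05)
pH = 8.0818

8.0818


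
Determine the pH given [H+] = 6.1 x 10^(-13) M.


pH = -log10([H+])
pH = -log10(6.1 x 10^(-13))
pH = 12.2147

12.2147


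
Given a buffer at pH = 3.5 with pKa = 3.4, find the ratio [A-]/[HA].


[A-]/[HA] = 10^(pH - pKa)
= 10^(3.5 - 3.4)
= 1.2589

1.2589


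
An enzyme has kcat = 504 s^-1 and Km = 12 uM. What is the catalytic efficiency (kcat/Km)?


Catalytic efficiency = kcat / Km
= 504 / 12
= 42.0 uM^-1*s^-1

42.0 uM^-1*s^-1


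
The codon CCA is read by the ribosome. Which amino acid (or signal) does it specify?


Standard genetic code lookup.
Codon CCA -> Pro

Pro


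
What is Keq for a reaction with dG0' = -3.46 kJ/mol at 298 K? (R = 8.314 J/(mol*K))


Keq = exp(-dG0 * 1000 / (R * T))
Keq = exp(-(-3.46) * 1000 / (8.314 * 298))
Keq = 4.0411

4.0411


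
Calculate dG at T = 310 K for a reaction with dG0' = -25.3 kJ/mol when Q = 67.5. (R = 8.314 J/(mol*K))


dG = dG0' + RT * ln(Q) / 1000
dG = -25.3 + 8.314 * 310 * ln(67.5) / 1000
dG = -14.4439 kJ/mol

-14.4439 kJ/mol


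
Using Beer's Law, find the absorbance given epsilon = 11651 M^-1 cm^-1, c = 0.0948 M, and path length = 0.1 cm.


A = epsilon * c * l
A = 11651 * 0.0948 * 0.1
A = 110.4515

110.4515


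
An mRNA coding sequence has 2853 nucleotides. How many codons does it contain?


codons = nucleotides / 3
codons = 2853 / 3 = 951

951


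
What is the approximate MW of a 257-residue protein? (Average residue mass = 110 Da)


MW = n_residues * 110 Da
MW = 257 * 110
MW = 28270 Da

28270 Da


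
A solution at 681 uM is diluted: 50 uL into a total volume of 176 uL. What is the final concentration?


C2 = C1 * V1 / V2
C2 = 681 * 50 / 176
C2 = 193.4659 uM

193.4659 uM


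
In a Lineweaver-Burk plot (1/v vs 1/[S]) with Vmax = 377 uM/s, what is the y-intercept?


y-intercept = 1/Vmax
= 1/377
= 0.0027 s/uM

0.0027 s/uM


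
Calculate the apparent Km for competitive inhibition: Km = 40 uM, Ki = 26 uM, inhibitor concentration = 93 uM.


Km_app = Km * (1 + [I]/Ki)
Km_app = 40 * (1 + 93/26)
Km_app = 183.0769 uM

183.0769 uM


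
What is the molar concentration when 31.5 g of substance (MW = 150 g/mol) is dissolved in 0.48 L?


C = (mass / MW) / volume
C = (31.5 / 150) / 0.48
C = 0.4375 M

0.4375 M


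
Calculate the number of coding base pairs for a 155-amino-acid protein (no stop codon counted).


Each amino acid = 1 codon = 3 bp
bp = 155 * 3 = 465 bp

465 bp


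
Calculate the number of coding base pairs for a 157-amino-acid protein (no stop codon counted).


Each amino acid = 1 codon = 3 bp
bp = 157 * 3 = 471 bp

471 bp


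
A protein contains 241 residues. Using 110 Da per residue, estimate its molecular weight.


MW = n_residues * 110 Da
MW = 241 * 110
MW = 26510 Da

26510 Da


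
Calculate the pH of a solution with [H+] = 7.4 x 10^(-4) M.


pH = -log10([H+])
pH = -log10(7.4 x 10^(-4))
pH = 3.1308

3.1308


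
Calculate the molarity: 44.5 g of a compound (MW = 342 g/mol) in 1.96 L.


C = (mass / MW) / volume
C = (44.5 / 342) / 1.96
C = 0.0664 M

0.0664 M


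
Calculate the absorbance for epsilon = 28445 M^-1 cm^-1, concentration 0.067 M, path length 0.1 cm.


A = epsilon * c * l
A = 28445 * 0.067 * 0.1
A = 190.5815

190.5815


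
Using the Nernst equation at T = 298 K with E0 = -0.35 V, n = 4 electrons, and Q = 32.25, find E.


E = E0 - (RT/nF) * ln(Q)
E = -0.35 - (8.314 * 298 / (4 * 96485)) * ln(32.25)
E = -0.3723 V

-0.3723 V


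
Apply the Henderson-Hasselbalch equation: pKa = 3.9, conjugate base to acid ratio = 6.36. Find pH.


pH = pKa + log10([A-]/[HA])
pH = 3.9 + log10(6.36)
pH = 4.7035

4.7035


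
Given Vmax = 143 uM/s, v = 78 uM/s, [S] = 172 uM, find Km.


Km = [S] * (Vmax - v) / v
Km = 172 * (143 - 78) / 78
Km = 143.3333 uM

143.3333 uM


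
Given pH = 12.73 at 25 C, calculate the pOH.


pOH = 14 - pH
pOH = 14 - 12.73
pOH = 1.27

1.27


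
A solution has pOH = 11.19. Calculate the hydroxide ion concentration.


[OH-] = 10^(-pOH)
[OH-] = 10^(-11.19)
[OH-] = 6.457e-12 M

6.457e-12 M


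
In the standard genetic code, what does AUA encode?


Standard genetic code lookup.
Codon AUA -> Ile

Ile


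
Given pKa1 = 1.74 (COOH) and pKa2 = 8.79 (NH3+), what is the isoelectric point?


pI = (pKa1 + pKa2) / 2
pI = (1.74 + 8.79) / 2
pI = 5.265

5.265


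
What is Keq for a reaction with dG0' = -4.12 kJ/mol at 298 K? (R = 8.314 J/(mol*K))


Keq = exp(-dG0 * 1000 / (R * T))
Keq = exp(-(-4.12) * 1000 / (8.314 * 298))
Keq = 5.2747

5.2747


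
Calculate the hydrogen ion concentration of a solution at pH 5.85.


[H+] = 10^(-pH)
[H+] = 10^(-5.85)
[H+] = 1.413e-06 M

1.413e-06 M


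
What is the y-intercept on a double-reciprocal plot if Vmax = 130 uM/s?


y-intercept = 1/Vmax
= 1/130
= 0.0077 s/uM

0.0077 s/uM


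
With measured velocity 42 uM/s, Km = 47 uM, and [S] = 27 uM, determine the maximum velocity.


Vmax = v * (Km + [S]) / [S]
Vmax = 42 * (47 + 27) / 27
Vmax = 115.1111 uM/s

115.1111 uM/s


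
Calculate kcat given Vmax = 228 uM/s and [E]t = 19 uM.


kcat = Vmax / [E]t
kcat = 228 / 19
kcat = 12.0 s^-1

12.0 s^-1


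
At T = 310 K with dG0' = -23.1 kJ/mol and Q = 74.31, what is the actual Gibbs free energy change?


dG = dG0' + RT * ln(Q) / 1000
dG = -23.1 + 8.314 * 310 * ln(74.31) / 1000
dG = -11.9962 kJ/mol

-11.9962 kJ/mol


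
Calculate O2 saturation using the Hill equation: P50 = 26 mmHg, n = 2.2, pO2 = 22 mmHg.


Y = pO2^n / (P50^n + pO2^n)
Y = 22^2.2 / (26^2.2 + 22^2.2)
Y = 40.91%

40.91%


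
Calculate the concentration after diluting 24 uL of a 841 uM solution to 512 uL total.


C2 = C1 * V1 / V2
C2 = 841 * 24 / 512
C2 = 39.4219 uM

39.4219 uM


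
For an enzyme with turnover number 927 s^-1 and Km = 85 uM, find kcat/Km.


Catalytic efficiency = kcat / Km
= 927 / 85
= 10.9059 uM^-1*s^-1

10.9059 uM^-1*s^-1


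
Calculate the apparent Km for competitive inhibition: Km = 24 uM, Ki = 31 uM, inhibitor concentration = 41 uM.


Km_app = Km * (1 + [I]/Ki)
Km_app = 24 * (1 + 41/31)
Km_app = 55.7419 uM

55.7419 uM


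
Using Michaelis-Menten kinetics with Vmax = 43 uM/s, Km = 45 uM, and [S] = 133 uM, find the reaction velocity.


v = Vmax * [S] / (Km + [S])
v = 43 * 133 / (45 + 133)
v = 32.1292 uM/s

32.1292 uM/s


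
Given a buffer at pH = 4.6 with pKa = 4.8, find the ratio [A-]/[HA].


[A-]/[HA] = 10^(pH - pKa)
= 10^(4.6 - 4.8)
= 0.631

0.631


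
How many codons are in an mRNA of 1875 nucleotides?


codons = nucleotides / 3
codons = 1875 / 3 = 625

625


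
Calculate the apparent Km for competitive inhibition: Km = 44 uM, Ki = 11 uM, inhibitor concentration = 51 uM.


Km_app = Km * (1 + [I]/Ki)
Km_app = 44 * (1 + 51/11)
Km_app = 248.0 uM

248.0 uM


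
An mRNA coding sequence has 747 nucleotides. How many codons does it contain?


codons = nucleotides / 3
codons = 747 / 3 = 249

249


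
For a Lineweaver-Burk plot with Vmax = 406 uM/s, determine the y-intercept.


y-intercept = 1/Vmax
= 1/406
= 0.0025 s/uM

0.0025 s/uM


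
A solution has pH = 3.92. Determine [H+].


[H+] = 10^(-pH)
[H+] = 10^(-3.92)
[H+] = 1.202e-04 M

1.202e-04 M


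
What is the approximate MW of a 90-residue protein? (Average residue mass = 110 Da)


MW = n_residues * 110 Da
MW = 90 * 110
MW = 9900 Da

9900 Da


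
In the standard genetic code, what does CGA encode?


Standard genetic code lookup.
Codon CGA -> Arg

Arg


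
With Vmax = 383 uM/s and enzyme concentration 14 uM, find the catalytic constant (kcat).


kcat = Vmax / [E]t
kcat = 383 / 14
kcat = 27.3571 s^-1

27.3571 s^-1


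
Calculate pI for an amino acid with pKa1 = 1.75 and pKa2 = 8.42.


pI = (pKa1 + pKa2) / 2
pI = (1.75 + 8.42) / 2
pI = 5.085

5.085


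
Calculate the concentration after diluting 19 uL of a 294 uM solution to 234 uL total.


C2 = C1 * V1 / V2
C2 = 294 * 19 / 234
C2 = 23.8718 uM

23.8718 uM


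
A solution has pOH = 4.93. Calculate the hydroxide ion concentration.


[OH-] = 10^(-pOH)
[OH-] = 10^(-4.93)
[OH-] = 1.175e-05 M

1.175e-05 M


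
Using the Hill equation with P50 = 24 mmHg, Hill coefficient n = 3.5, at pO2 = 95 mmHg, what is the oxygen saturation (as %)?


Y = pO2^n / (P50^n + pO2^n)
Y = 95^3.5 / (24^3.5 + 95^3.5)
Y = 99.2%

99.2%


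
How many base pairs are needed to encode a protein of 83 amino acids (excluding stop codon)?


Each amino acid = 1 codon = 3 bp
bp = 83 * 3 = 249 bp

249 bp


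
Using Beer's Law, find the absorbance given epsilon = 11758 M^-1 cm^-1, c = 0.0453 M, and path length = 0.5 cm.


A = epsilon * c * l
A = 11758 * 0.0453 * 0.5
A = 266.3187

266.3187


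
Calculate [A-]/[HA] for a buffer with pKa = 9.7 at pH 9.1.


[A-]/[HA] = 10^(pH - pKa)
= 10^(9.1 - 9.7)
= 0.2512

0.2512


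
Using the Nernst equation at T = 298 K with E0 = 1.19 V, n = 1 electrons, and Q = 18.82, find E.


E = E0 - (RT/nF) * ln(Q)
E = 1.19 - (8.314 * 298 / (1 * 96485)) * ln(18.82)
E = 1.1146 V

1.1146 V


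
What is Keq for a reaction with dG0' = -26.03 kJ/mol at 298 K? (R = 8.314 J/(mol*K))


Keq = exp(-dG0 * 1000 / (R * T))
Keq = exp(-(-26.03) * 1000 / (8.314 * 298))
Keq = 36543.3207

36543.3207


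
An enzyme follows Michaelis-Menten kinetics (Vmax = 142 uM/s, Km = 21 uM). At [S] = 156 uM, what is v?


v = Vmax * [S] / (Km + [S])
v = 142 * 156 / (21 + 156)
v = 125.1525 uM/s

125.1525 uM/s


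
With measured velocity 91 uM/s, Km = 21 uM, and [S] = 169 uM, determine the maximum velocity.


Vmax = v * (Km + [S]) / [S]
Vmax = 91 * (21 + 169) / 169
Vmax = 102.3077 uM/s

102.3077 uM/s


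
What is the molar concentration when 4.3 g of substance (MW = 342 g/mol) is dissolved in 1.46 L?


C = (mass / MW) / volume
C = (4.3 / 342) / 1.46
C = 0.0086 M

0.0086 M


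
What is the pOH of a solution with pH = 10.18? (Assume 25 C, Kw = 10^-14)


pOH = 14 - pH
pOH = 14 - 10.18
pOH = 3.82

3.82


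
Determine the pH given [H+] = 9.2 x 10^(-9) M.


pH = -log10([H+])
pH = -log10(9.2 x 10^(-9))
pH = 8.0362

8.0362


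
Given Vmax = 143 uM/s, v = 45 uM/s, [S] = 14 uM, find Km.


Km = [S] * (Vmax - v) / v
Km = 14 * (143 - 45) / 45
Km = 30.4889 uM

30.4889 uM


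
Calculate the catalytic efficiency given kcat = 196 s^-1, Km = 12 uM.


Catalytic efficiency = kcat / Km
= 196 / 12
= 16.3333 uM^-1*s^-1

16.3333 uM^-1*s^-1


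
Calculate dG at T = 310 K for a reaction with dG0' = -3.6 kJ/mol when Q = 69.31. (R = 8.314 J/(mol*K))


dG = dG0' + RT * ln(Q) / 1000
dG = -3.6 + 8.314 * 310 * ln(69.31) / 1000
dG = 7.3243 kJ/mol

7.3243 kJ/mol


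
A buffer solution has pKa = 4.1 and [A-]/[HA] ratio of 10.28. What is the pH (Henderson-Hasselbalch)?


pH = pKa + log10([A-]/[HA])
pH = 4.1 + log10(10.28)
pH = 5.112

5.112


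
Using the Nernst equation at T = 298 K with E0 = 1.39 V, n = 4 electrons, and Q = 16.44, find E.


E = E0 - (RT/nF) * ln(Q)
E = 1.39 - (8.314 * 298 / (4 * 96485)) * ln(16.44)
E = 1.372 V

1.372 V


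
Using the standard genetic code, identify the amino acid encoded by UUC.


Standard genetic code lookup.
Codon UUC -> Phe

Phe


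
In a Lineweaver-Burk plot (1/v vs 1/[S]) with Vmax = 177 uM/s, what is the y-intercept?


y-intercept = 1/Vmax
= 1/177
= 0.0056 s/uM

0.0056 s/uM


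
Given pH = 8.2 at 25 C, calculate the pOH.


pOH = 14 - pH
pOH = 14 - 8.2
pOH = 5.8

5.8


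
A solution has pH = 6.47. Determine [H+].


[H+] = 10^(-pH)
[H+] = 10^(-6.47)
[H+] = 3.388e-07 M

3.388e-07 M


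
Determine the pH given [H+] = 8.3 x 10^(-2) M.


pH = -log10([H+])
pH = -log10(8.3 x 10^(-2))
pH = 1.0809

1.0809


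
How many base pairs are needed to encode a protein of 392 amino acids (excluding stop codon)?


Each amino acid = 1 codon = 3 bp
bp = 392 * 3 = 1176 bp

1176 bp


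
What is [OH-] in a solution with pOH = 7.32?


[OH-] = 10^(-pOH)
[OH-] = 10^(-7.32)
[OH-] = 4.786e-08 M

4.786e-08 M


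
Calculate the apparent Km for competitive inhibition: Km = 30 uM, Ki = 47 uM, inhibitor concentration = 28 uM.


Km_app = Km * (1 + [I]/Ki)
Km_app = 30 * (1 + 28/47)
Km_app = 47.8723 uM

47.8723 uM


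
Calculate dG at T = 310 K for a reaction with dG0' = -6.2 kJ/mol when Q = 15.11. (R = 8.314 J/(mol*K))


dG = dG0' + RT * ln(Q) / 1000
dG = -6.2 + 8.314 * 310 * ln(15.11) / 1000
dG = 0.7984 kJ/mol

0.7984 kJ/mol


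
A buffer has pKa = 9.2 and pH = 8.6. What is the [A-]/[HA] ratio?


[A-]/[HA] = 10^(pH - pKa)
= 10^(8.6 - 9.2)
= 0.2512

0.2512


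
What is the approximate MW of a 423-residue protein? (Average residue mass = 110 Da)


MW = n_residues * 110 Da
MW = 423 * 110
MW = 46530 Da

46530 Da


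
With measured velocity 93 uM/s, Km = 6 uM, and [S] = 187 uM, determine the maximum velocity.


Vmax = v * (Km + [S]) / [S]
Vmax = 93 * (6 + 187) / 187
Vmax = 95.984 uM/s

95.984 uM/s


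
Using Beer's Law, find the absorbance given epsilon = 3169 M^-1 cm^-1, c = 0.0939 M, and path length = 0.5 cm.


A = epsilon * c * l
A = 3169 * 0.0939 * 0.5
A = 148.7845

148.7845


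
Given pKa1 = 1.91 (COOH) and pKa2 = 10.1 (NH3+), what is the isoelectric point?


pI = (pKa1 + pKa2) / 2
pI = (1.91 + 10.1) / 2
pI = 6.005

6.005


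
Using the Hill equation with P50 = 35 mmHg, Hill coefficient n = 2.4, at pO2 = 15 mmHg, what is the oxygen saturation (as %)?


Y = pO2^n / (P50^n + pO2^n)
Y = 15^2.4 / (35^2.4 + 15^2.4)
Y = 11.57%

11.57%


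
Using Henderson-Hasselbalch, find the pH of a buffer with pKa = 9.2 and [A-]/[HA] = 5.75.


pH = pKa + log10([A-]/[HA])
pH = 9.2 + log10(5.75)
pH = 9.9597

9.9597


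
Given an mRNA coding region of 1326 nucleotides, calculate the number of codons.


codons = nucleotides / 3
codons = 1326 / 3 = 442

442


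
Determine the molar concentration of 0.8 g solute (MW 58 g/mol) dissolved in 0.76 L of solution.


C = (mass / MW) / volume
C = (0.8 / 58) / 0.76
C = 0.0181 M

0.0181 M


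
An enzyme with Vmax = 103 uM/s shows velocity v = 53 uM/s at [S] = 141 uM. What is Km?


Km = [S] * (Vmax - v) / v
Km = 141 * (103 - 53) / 53
Km = 133.0189 uM

133.0189 uM


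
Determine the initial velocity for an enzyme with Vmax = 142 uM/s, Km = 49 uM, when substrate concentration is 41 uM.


v = Vmax * [S] / (Km + [S])
v = 142 * 41 / (49 + 41)
v = 64.6889 uM/s

64.6889 uM/s


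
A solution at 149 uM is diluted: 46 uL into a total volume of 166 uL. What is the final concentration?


C2 = C1 * V1 / V2
C2 = 149 * 46 / 166
C2 = 41.2892 uM

41.2892 uM


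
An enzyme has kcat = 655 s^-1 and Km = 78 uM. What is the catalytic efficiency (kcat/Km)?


Catalytic efficiency = kcat / Km
= 655 / 78
= 8.3974 uM^-1*s^-1

8.3974 uM^-1*s^-1


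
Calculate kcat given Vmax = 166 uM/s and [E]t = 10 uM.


kcat = Vmax / [E]t
kcat = 166 / 10
kcat = 16.6 s^-1

16.6 s^-1


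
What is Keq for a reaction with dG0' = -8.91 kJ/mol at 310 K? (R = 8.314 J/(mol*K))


Keq = exp(-dG0 * 1000 / (R * T))
Keq = exp(-(-8.91) * 1000 / (8.314 * 310))
Keq = 31.7233

31.7233


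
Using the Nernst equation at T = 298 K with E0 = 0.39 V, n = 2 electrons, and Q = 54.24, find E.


E = E0 - (RT/nF) * ln(Q)
E = 0.39 - (8.314 * 298 / (2 * 96485)) * ln(54.24)
E = 0.3387 V

0.3387 V


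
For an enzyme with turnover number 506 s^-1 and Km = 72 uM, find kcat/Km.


Catalytic efficiency = kcat / Km
= 506 / 72
= 7.0278 uM^-1*s^-1

7.0278 uM^-1*s^-1


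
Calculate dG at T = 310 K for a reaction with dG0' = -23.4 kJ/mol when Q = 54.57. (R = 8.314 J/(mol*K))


dG = dG0' + RT * ln(Q) / 1000
dG = -23.4 + 8.314 * 310 * ln(54.57) / 1000
dG = -13.092 kJ/mol

-13.092 kJ/mol


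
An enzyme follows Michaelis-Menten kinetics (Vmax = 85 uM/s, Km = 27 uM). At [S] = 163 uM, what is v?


v = Vmax * [S] / (Km + [S])
v = 85 * 163 / (27 + 163)
v = 72.9211 uM/s

72.9211 uM/s


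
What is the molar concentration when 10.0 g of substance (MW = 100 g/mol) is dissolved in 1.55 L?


C = (mass / MW) / volume
C = (10.0 / 100) / 1.55
C = 0.0645 M

0.0645 M


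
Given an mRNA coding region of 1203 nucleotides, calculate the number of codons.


codons = nucleotides / 3
codons = 1203 / 3 = 401

401


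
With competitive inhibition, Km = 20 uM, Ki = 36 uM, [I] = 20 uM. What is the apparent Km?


Km_app = Km * (1 + [I]/Ki)
Km_app = 20 * (1 + 20/36)
Km_app = 31.1111 uM

31.1111 uM


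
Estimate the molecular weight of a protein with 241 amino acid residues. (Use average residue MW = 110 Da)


MW = n_residues * 110 Da
MW = 241 * 110
MW = 26510 Da

26510 Da


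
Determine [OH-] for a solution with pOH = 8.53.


[OH-] = 10^(-pOH)
[OH-] = 10^(-8.53)
[OH-] = 2.951e-09 M

2.951e-09 M


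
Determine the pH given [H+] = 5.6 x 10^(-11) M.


pH = -log10([H+])
pH = -log10(5.6 x 10^(-11))
pH = 10.2518

10.2518


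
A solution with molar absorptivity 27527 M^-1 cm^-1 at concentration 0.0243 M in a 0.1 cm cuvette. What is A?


A = epsilon * c * l
A = 27527 * 0.0243 * 0.1
A = 66.8906

66.8906


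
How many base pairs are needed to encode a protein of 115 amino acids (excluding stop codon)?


Each amino acid = 1 codon = 3 bp
bp = 115 * 3 = 345 bp

345 bp


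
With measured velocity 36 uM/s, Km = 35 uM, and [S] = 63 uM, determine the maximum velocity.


Vmax = v * (Km + [S]) / [S]
Vmax = 36 * (35 + 63) / 63
Vmax = 56.0 uM/s

56.0 uM/s


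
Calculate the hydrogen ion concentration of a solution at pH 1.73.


[H+] = 10^(-pH)
[H+] = 10^(-1.73)
[H+] = 0.0186 M

0.0186 M


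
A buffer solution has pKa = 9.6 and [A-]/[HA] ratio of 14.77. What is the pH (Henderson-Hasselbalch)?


pH = pKa + log10([A-]/[HA])
pH = 9.6 + log10(14.77)
pH = 10.7694

10.7694


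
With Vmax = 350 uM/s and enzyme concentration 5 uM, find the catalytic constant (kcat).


kcat = Vmax / [E]t
kcat = 350 / 5
kcat = 70.0 s^-1

70.0 s^-1


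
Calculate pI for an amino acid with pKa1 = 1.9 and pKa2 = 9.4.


pI = (pKa1 + pKa2) / 2
pI = (1.9 + 9.4) / 2
pI = 5.65

5.65


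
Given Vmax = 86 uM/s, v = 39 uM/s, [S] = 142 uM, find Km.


Km = [S] * (Vmax - v) / v
Km = 142 * (86 - 39) / 39
Km = 171.1282 uM

171.1282 uM


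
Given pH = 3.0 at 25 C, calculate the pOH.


pOH = 14 - pH
pOH = 14 - 3.0
pOH = 11.0

11.0


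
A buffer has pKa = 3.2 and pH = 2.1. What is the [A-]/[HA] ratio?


[A-]/[HA] = 10^(pH - pKa)
= 10^(2.1 - 3.2)
= 0.0794

0.0794


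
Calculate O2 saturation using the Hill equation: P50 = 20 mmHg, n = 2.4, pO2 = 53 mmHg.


Y = pO2^n / (P50^n + pO2^n)
Y = 53^2.4 / (20^2.4 + 53^2.4)
Y = 91.21%

91.21%


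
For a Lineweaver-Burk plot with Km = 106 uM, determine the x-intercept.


x-intercept = -1/Km
= -1/106
= -0.0094 1/uM

-0.0094 1/uM


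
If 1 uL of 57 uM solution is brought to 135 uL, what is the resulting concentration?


C2 = C1 * V1 / V2
C2 = 57 * 1 / 135
C2 = 0.4222 uM

0.4222 uM


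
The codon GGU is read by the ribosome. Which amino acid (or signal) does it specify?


Standard genetic code lookup.
Codon GGU -> Gly

Gly


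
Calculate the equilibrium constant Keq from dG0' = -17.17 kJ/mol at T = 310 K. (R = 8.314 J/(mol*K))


Keq = exp(-dG0 * 1000 / (R * T))
Keq = exp(-(-17.17) * 1000 / (8.314 * 310))
Keq = 782.0411

782.0411


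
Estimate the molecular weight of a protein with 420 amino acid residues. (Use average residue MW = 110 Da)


MW = n_residues * 110 Da
MW = 420 * 110
MW = 46200 Da

46200 Da


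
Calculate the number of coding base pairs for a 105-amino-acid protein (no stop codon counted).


Each amino acid = 1 codon = 3 bp
bp = 105 * 3 = 315 bp

315 bp


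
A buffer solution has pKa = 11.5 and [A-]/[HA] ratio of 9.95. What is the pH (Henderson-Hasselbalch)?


pH = pKa + log10([A-]/[HA])
pH = 11.5 + log10(9.95)
pH = 12.4978

12.4978


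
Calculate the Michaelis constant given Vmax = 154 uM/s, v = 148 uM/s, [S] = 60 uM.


Km = [S] * (Vmax - v) / v
Km = 60 * (154 - 148) / 148
Km = 2.4324 uM

2.4324 uM


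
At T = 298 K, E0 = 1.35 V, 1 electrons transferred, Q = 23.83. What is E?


E = E0 - (RT/nF) * ln(Q)
E = 1.35 - (8.314 * 298 / (1 * 96485)) * ln(23.83)
E = 1.2686 V

1.2686 V


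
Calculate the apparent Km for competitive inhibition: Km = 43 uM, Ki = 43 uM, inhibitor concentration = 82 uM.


Km_app = Km * (1 + [I]/Ki)
Km_app = 43 * (1 + 82/43)
Km_app = 125.0 uM

125.0 uM


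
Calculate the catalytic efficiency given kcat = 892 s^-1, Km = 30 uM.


Catalytic efficiency = kcat / Km
= 892 / 30
= 29.7333 uM^-1*s^-1

29.7333 uM^-1*s^-1


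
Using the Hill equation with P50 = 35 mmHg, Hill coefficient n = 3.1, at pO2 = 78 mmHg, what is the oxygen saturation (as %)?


Y = pO2^n / (P50^n + pO2^n)
Y = 78^3.1 / (35^3.1 + 78^3.1)
Y = 92.3%

92.3%


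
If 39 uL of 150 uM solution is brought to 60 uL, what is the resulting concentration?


C2 = C1 * V1 / V2
C2 = 150 * 39 / 60
C2 = 97.5 uM

97.5 uM


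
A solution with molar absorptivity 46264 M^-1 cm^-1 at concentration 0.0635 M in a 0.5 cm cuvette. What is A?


A = epsilon * c * l
A = 46264 * 0.0635 * 0.5
A = 1468.882

1468.882


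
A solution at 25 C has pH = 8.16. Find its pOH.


pOH = 14 - pH
pOH = 14 - 8.16
pOH = 5.84

5.84


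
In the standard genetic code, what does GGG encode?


Standard genetic code lookup.
Codon GGG -> Gly

Gly


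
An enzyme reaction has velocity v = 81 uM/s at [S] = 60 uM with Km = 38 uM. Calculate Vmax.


Vmax = v * (Km + [S]) / [S]
Vmax = 81 * (38 + 60) / 60
Vmax = 132.3 uM/s

132.3 uM/s


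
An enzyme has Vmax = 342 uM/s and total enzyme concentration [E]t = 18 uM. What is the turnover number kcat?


kcat = Vmax / [E]t
kcat = 342 / 18
kcat = 19.0 s^-1

19.0 s^-1


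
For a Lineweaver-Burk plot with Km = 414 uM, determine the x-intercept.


x-intercept = -1/Km
= -1/414
= -0.0024 1/uM

-0.0024 1/uM


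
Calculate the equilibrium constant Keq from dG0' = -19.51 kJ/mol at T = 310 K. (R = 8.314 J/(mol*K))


Keq = exp(-dG0 * 1000 / (R * T))
Keq = exp(-(-19.51) * 1000 / (8.314 * 310))
Keq = 1938.7914

1938.7914


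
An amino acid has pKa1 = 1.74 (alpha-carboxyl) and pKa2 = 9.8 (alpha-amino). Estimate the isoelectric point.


pI = (pKa1 + pKa2) / 2
pI = (1.74 + 9.8) / 2
pI = 5.77

5.77


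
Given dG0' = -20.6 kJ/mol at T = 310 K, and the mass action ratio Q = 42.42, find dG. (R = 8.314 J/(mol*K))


dG = dG0' + RT * ln(Q) / 1000
dG = -20.6 + 8.314 * 310 * ln(42.42) / 1000
dG = -10.9411 kJ/mol

-10.9411 kJ/mol


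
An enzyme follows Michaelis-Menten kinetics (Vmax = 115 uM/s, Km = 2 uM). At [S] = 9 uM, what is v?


v = Vmax * [S] / (Km + [S])
v = 115 * 9 / (2 + 9)
v = 94.0909 uM/s

94.0909 uM/s


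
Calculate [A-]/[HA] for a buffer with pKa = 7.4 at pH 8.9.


[A-]/[HA] = 10^(pH - pKa)
= 10^(8.9 - 7.4)
= 31.6228

31.6228


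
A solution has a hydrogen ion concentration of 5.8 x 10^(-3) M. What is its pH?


pH = -log10([H+])
pH = -log10(5.8 x 10^(-3))
pH = 2.2366

2.2366


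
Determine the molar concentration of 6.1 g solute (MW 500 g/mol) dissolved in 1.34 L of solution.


C = (mass / MW) / volume
C = (6.1 / 500) / 1.34
C = 0.0091 M

0.0091 M


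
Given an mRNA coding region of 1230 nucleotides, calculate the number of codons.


codons = nucleotides / 3
codons = 1230 / 3 = 410

410


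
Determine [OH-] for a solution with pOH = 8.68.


[OH-] = 10^(-pOH)
[OH-] = 10^(-8.68)
[OH-] = 2.089e-09 M

2.089e-09 M


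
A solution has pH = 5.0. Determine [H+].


[H+] = 10^(-pH)
[H+] = 10^(-5.0)
[H+] = 1.000e-05 M

1.000e-05 M


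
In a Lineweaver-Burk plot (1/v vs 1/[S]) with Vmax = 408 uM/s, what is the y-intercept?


y-intercept = 1/Vmax
= 1/408
= 0.0025 s/uM

0.0025 s/uM


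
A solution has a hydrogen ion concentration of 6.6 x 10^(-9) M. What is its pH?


pH = -log10([H+])
pH = -log10(6.6 x 10^(-9))
pH = 8.1805

8.1805


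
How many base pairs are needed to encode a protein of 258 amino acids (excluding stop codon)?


Each amino acid = 1 codon = 3 bp
bp = 258 * 3 = 774 bp

774 bp


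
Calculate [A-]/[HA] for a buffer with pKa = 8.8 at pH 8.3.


[A-]/[HA] = 10^(pH - pKa)
= 10^(8.3 - 8.8)
= 0.3162

0.3162


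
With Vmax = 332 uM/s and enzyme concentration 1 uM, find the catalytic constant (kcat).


kcat = Vmax / [E]t
kcat = 332 / 1
kcat = 332.0 s^-1

332.0 s^-1


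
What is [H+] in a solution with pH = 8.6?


[H+] = 10^(-pH)
[H+] = 10^(-8.6)
[H+] = 2.512e-09 M

2.512e-09 M


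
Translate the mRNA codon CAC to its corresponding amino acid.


Standard genetic code lookup.
Codon CAC -> His

His


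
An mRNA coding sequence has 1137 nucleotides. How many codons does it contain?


codons = nucleotides / 3
codons = 1137 / 3 = 379

379


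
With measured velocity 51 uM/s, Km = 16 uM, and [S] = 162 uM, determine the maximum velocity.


Vmax = v * (Km + [S]) / [S]
Vmax = 51 * (16 + 162) / 162
Vmax = 56.037 uM/s

56.037 uM/s


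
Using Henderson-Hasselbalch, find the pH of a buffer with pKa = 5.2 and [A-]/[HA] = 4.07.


pH = pKa + log10([A-]/[HA])
pH = 5.2 + log10(4.07)
pH = 5.8096

5.8096


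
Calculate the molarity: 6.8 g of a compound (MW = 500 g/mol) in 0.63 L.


C = (mass / MW) / volume
C = (6.8 / 500) / 0.63
C = 0.0216 M

0.0216 M


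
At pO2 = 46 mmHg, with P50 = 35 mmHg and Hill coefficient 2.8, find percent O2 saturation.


Y = pO2^n / (P50^n + pO2^n)
Y = 46^2.8 / (35^2.8 + 46^2.8)
Y = 68.25%

68.25%


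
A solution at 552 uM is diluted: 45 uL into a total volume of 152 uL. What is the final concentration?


C2 = C1 * V1 / V2
C2 = 552 * 45 / 152
C2 = 163.4211 uM

163.4211 uM


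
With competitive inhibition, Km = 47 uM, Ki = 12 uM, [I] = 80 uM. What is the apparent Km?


Km_app = Km * (1 + [I]/Ki)
Km_app = 47 * (1 + 80/12)
Km_app = 360.3333 uM

360.3333 uM


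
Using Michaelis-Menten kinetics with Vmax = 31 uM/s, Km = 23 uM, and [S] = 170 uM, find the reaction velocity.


v = Vmax * [S] / (Km + [S])
v = 31 * 170 / (23 + 170)
v = 27.3057 uM/s

27.3057 uM/s


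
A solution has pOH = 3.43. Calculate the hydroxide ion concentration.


[OH-] = 10^(-pOH)
[OH-] = 10^(-3.43)
[OH-] = 3.715e-04 M

3.715e-04 M


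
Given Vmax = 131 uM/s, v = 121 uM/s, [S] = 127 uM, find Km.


Km = [S] * (Vmax - v) / v
Km = 127 * (131 - 121) / 121
Km = 10.4959 uM

10.4959 uM


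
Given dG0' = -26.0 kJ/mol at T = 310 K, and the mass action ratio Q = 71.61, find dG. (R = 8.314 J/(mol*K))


dG = dG0' + RT * ln(Q) / 1000
dG = -26.0 + 8.314 * 310 * ln(71.61) / 1000
dG = -14.9916 kJ/mol

-14.9916 kJ/mol


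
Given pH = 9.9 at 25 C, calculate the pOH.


pOH = 14 - pH
pOH = 14 - 9.9
pOH = 4.1

4.1


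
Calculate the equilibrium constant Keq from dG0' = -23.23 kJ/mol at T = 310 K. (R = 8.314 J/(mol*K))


Keq = exp(-dG0 * 1000 / (R * T))
Keq = exp(-(-23.23) * 1000 / (8.314 * 310))
Keq = 8210.496

8210.496


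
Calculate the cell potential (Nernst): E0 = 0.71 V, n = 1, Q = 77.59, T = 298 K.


E = E0 - (RT/nF) * ln(Q)
E = 0.71 - (8.314 * 298 / (1 * 96485)) * ln(77.59)
E = 0.5983 V

0.5983 V


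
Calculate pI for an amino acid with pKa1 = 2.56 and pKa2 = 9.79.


pI = (pKa1 + pKa2) / 2
pI = (2.56 + 9.79) / 2
pI = 6.175

6.175


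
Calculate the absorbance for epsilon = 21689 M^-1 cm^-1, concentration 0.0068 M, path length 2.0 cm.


A = epsilon * c * l
A = 21689 * 0.0068 * 2.0
A = 294.9704

294.9704


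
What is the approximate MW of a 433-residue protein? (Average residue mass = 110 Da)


MW = n_residues * 110 Da
MW = 433 * 110
MW = 47630 Da

47630 Da


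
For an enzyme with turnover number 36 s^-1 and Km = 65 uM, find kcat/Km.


Catalytic efficiency = kcat / Km
= 36 / 65
= 0.5538 uM^-1*s^-1

0.5538 uM^-1*s^-1


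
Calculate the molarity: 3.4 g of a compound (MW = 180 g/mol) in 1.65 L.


C = (mass / MW) / volume
C = (3.4 / 180) / 1.65
C = 0.0114 M

0.0114 M


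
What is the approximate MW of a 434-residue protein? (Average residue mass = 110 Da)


MW = n_residues * 110 Da
MW = 434 * 110
MW = 47740 Da

47740 Da


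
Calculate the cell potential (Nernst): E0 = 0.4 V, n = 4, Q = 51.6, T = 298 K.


E = E0 - (RT/nF) * ln(Q)
E = 0.4 - (8.314 * 298 / (4 * 96485)) * ln(51.6)
E = 0.3747 V

0.3747 V


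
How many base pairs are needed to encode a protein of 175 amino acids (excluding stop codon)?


Each amino acid = 1 codon = 3 bp
bp = 175 * 3 = 525 bp

525 bp


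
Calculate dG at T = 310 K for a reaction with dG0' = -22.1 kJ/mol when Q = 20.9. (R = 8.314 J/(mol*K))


dG = dG0' + RT * ln(Q) / 1000
dG = -22.1 + 8.314 * 310 * ln(20.9) / 1000
dG = -14.2655 kJ/mol

-14.2655 kJ/mol


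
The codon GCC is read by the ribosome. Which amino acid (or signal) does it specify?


Standard genetic code lookup.
Codon GCC -> Ala

Ala


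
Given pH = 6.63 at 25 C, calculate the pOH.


pOH = 14 - pH
pOH = 14 - 6.63
pOH = 7.37

7.37


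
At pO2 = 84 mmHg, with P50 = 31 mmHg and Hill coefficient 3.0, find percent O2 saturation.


Y = pO2^n / (P50^n + pO2^n)
Y = 84^3.0 / (31^3.0 + 84^3.0)
Y = 95.21%

95.21%


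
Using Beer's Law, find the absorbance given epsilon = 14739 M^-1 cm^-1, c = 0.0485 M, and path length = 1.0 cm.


A = epsilon * c * l
A = 14739 * 0.0485 * 1.0
A = 714.8415

714.8415


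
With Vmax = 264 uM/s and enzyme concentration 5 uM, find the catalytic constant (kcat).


kcat = Vmax / [E]t
kcat = 264 / 5
kcat = 52.8 s^-1

52.8 s^-1


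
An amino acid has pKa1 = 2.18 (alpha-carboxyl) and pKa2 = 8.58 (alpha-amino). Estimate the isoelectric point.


pI = (pKa1 + pKa2) / 2
pI = (2.18 + 8.58) / 2
pI = 5.38

5.38


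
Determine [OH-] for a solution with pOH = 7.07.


[OH-] = 10^(-pOH)
[OH-] = 10^(-7.07)
[OH-] = 8.511e-08 M

8.511e-08 M


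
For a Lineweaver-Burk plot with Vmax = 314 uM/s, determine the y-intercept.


y-intercept = 1/Vmax
= 1/314
= 0.0032 s/uM

0.0032 s/uM


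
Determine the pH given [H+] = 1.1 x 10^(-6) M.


pH = -log10([H+])
pH = -log10(1.1 x 10^(-6))
pH = 5.9586

5.9586


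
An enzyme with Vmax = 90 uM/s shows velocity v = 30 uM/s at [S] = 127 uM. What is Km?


Km = [S] * (Vmax - v) / v
Km = 127 * (90 - 30) / 30
Km = 254.0 uM

254.0 uM


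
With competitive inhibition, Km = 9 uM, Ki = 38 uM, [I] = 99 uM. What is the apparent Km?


Km_app = Km * (1 + [I]/Ki)
Km_app = 9 * (1 + 99/38)
Km_app = 32.4474 uM

32.4474 uM


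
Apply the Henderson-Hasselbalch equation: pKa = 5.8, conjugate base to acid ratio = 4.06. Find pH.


pH = pKa + log10([A-]/[HA])
pH = 5.8 + log10(4.06)
pH = 6.4085

6.4085


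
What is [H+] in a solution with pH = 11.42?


[H+] = 10^(-pH)
[H+] = 10^(-11.42)
[H+] = 3.802e-12 M

3.802e-12 M


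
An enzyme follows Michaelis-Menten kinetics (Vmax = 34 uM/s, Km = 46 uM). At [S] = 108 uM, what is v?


v = Vmax * [S] / (Km + [S])
v = 34 * 108 / (46 + 108)
v = 23.8442 uM/s

23.8442 uM/s


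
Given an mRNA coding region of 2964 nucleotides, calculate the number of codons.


codons = nucleotides / 3
codons = 2964 / 3 = 988

988


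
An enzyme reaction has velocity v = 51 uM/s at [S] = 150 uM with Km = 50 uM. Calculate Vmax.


Vmax = v * (Km + [S]) / [S]
Vmax = 51 * (50 + 150) / 150
Vmax = 68.0 uM/s

68.0 uM/s


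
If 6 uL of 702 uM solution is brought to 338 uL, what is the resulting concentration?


C2 = C1 * V1 / V2
C2 = 702 * 6 / 338
C2 = 12.4615 uM

12.4615 uM


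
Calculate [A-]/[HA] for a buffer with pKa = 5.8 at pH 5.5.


[A-]/[HA] = 10^(pH - pKa)
= 10^(5.5 - 5.8)
= 0.5012

0.5012


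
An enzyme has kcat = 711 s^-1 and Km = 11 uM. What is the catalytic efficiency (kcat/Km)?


Catalytic efficiency = kcat / Km
= 711 / 11
= 64.6364 uM^-1*s^-1

64.6364 uM^-1*s^-1


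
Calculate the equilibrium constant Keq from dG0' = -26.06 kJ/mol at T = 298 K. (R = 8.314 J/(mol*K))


Keq = exp(-dG0 * 1000 / (R * T))
Keq = exp(-(-26.06) * 1000 / (8.314 * 298))
Keq = 36988.5

36988.5


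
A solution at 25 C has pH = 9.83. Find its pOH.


pOH = 14 - pH
pOH = 14 - 9.83
pOH = 4.17

4.17


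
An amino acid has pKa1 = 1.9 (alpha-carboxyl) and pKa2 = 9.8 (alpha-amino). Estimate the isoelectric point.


pI = (pKa1 + pKa2) / 2
pI = (1.9 + 9.8) / 2
pI = 5.85

5.85


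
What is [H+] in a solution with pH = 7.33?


[H+] = 10^(-pH)
[H+] = 10^(-7.33)
[H+] = 4.677e-08 M

4.677e-08 M


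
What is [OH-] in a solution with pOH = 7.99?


[OH-] = 10^(-pOH)
[OH-] = 10^(-7.99)
[OH-] = 1.023e-08 M

1.023e-08 M


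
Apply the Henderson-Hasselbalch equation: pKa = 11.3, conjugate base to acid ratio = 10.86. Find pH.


pH = pKa + log10([A-]/[HA])
pH = 11.3 + log10(10.86)
pH = 12.3358

12.3358
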